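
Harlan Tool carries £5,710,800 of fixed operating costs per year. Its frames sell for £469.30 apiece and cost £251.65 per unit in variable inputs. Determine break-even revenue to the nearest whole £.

£12,313,708

Contribution margin per unit = £469.30 − £251.65 = £217.65, a CM ratio of £217.65 ÷ £469.30 = 0.4638.
Break-even revenue = fixed costs × price ÷ CM = £5,710,800 × £469.30 ÷ £217.65 = £12,313,708.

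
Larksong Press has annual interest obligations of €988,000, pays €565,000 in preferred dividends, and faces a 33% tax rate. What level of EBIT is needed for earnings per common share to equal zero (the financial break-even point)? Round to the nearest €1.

€1,831,284

Preferred dividends are paid after tax, so their pre-tax equivalent is €565,000 ÷ (1 − 0.33) = €843,283.58.
Financial break-even EBIT = interest + D_p ÷ (1 − t) = €988,000 + €843,283.58 = €1,831,283.58.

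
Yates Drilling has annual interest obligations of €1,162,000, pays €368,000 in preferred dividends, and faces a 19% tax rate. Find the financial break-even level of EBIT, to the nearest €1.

€1,616,321

Grossing the preferred dividend up to pre-tax terms: €368,000 / (1 − 0.19) = €454,320.99.
EPS = 0 when EBIT covers interest plus the pre-tax preferred burden: €1,162,000 + €454,320.99 = €1,616,320.99.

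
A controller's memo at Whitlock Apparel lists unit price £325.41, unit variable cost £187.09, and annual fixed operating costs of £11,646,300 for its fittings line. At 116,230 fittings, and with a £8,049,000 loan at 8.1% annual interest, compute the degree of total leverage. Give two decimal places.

4.25

Contribution at this volume is 116,230 × £138.32 = £16,076,933.60.
Subtracting fixed costs: EBIT = £16,076,933.60 − £11,646,300 = £4,430,633.60. Interest = £651,969.00.
DOL = £16,076,933.60 ÷ £4,430,633.60 = 3.6286; DFL = £4,430,633.60 ÷ £3,778,664.60 = 1.1725.
Combined leverage = 3.6286 × 1.1725 = 4.2545.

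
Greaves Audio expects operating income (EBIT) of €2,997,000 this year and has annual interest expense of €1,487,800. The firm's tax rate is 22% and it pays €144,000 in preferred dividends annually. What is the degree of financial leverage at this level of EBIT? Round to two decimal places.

Interest = €1,487,800.00.
Pre-tax preferred-dividend burden = €144,000 ÷ (1 − 0.22) = €184,615.38.
DFL = EBIT ÷ [EBIT − I − D_p/(1−t)] = €2,997,000 ÷ [€2,997,000 − €1,487,800.00 − €184,615.38] = €2,997,000 ÷ €1,324,584.62 = 2.2626.

2.26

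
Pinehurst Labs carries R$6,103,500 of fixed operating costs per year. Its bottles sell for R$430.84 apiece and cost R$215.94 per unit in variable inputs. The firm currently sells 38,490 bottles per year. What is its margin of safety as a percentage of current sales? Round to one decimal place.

Contribution margin per unit = R$430.84 − R$215.94 = R$214.90. Break-even units = R$6,103,500 ÷ R$214.90 = 28,401.58; break-even revenue = 28,401.58 × R$430.84 = R$12,236,537.65.
Current sales = 38,490 × R$430.84 = R$16,583,031.60.
Margin of safety = (R$16,583,031.60 − R$12,236,537.65) ÷ R$16,583,031.60 = 26.2%.

26.2%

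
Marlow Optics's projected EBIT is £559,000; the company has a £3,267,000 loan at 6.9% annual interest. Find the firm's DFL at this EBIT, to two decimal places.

1.68

Interest = £225,423.00.
DFL = EBIT ÷ (EBIT − I) = £559,000 ÷ (£559,000 − £225,423.00) = £559,000 ÷ £333,577.00 = 1.6758.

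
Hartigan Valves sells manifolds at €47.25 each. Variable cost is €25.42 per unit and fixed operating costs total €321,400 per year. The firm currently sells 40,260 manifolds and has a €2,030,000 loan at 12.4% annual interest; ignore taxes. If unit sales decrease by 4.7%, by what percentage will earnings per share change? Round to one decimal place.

Contribution at this volume is 40,260 × €21.83 = €878,875.80.
Subtracting fixed costs: EBIT = €878,875.80 − €321,400 = €557,475.80.
After interest of €251,720.00, pre-tax earnings = €305,755.80.
Degree of combined leverage = contribution ÷ (EBIT − I) = €878,875.80 ÷ €305,755.80 = 2.8744.
%ΔEPS = DCL × %ΔSales = 2.8744 × -4.7% = -13.5%.

-13.5%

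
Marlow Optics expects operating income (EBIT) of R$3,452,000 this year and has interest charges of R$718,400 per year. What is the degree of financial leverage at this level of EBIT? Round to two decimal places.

1.26

Annual interest charges come to R$718,400.00.
DFL = EBIT ÷ (EBIT − I) = R$3,452,000 ÷ (R$3,452,000 − R$718,400.00) = R$3,452,000 ÷ R$2,733,600.00 = 1.2628.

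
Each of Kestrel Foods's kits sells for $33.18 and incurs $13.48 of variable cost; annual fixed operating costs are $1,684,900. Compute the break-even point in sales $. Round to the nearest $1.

CM per unit = $33.18 − $13.48 = $19.70; CM ratio = $19.70 / $33.18 = 0.5937.
Break-even revenue = fixed costs × price ÷ CM = $1,684,900 × $33.18 ÷ $19.70 = $2,837,816.

$2,837,816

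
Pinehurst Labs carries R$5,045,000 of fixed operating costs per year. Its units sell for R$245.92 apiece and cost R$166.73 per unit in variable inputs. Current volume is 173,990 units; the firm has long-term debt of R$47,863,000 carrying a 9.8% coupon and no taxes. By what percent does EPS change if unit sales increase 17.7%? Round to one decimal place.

+60.3%

At 173,990 units, contribution = 173,990 × R$79.19 = R$13,778,268.10.
Subtracting fixed costs: EBIT = R$13,778,268.10 − R$5,045,000 = R$8,733,268.10.
Interest = R$4,690,574.00, so EBIT − I = R$4,042,694.10.
Degree of combined leverage = contribution ÷ (EBIT − I) = R$13,778,268.10 ÷ R$4,042,694.10 = 3.4082.
%ΔEPS = DCL × %ΔSales = 3.4082 × +17.7% = +60.3%.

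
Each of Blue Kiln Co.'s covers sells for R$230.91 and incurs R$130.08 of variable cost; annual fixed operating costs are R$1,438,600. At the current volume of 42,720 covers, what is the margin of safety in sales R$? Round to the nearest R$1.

Unit CM = price − variable cost = R$230.91 − R$130.08 = R$100.83. Break-even units = R$1,438,600 ÷ R$100.83 = 14,267.58; break-even revenue = 14,267.58 × R$230.91 = R$3,294,526.69.
Current sales = 42,720 × R$230.91 = R$9,864,475.20.
Margin of safety = R$9,864,475.20 − R$3,294,526.69 = R$6,569,949.

R$6,569,949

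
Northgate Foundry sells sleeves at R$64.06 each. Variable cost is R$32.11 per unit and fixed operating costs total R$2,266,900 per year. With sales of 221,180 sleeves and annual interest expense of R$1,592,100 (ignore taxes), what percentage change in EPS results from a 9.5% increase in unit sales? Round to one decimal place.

Contribution at this volume is 221,180 × R$31.95 = R$7,066,701.00.
Subtracting fixed costs: EBIT = R$7,066,701.00 − R$2,266,900 = R$4,799,801.00.
After interest of R$1,592,100.00, pre-tax earnings = R$3,207,701.00.
DCL = total CM / (EBIT − I) = R$7,066,701.00 / R$3,207,701.00 = 2.2030.
%ΔEPS = DCL × %ΔSales = 2.2030 × +9.5% = +20.9%.

+20.9%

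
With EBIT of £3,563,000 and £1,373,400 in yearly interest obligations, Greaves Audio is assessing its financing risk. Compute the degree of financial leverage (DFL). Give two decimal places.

Interest = £1,373,400.00.
DFL = EBIT ÷ (EBIT − I) = £3,563,000 ÷ (£3,563,000 − £1,373,400.00) = £3,563,000 ÷ £2,189,600.00 = 1.6272.

1.63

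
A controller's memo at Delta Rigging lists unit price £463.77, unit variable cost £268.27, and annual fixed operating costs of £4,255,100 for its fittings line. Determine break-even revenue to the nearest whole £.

CM per unit = £463.77 − £268.27 = £195.50; CM ratio = £195.50 / £463.77 = 0.4215.
Break-even sales = FC ÷ CM ratio = £4,255,100 × £463.77 / £195.50 = £10,094,055.

£10,094,055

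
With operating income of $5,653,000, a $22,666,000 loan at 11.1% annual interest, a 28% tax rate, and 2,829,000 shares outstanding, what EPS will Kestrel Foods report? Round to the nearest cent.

Interest = $2,515,926.00, so EBT = $5,653,000 − $2,515,926.00 = $3,137,074.00.
Net income = $3,137,074.00 × (1 − 0.28) = $2,258,693.28.
EPS = $2,258,693.28 ÷ 2,829,000 = $0.80.

$0.80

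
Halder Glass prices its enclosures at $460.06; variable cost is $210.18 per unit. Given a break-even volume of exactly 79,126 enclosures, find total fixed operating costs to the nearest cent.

$19,772,004.88

Each unit contributes $460.06 − $210.18 = $249.88.
Since BE = FC / CM, FC = 79,126 × $249.88 = $19,772,004.88.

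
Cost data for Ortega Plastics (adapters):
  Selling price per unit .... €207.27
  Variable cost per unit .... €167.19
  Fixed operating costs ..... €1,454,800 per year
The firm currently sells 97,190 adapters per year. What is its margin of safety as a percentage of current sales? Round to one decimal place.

62.7%

Contribution margin per unit = €207.27 − €167.19 = €40.08. Break-even units = €1,454,800 ÷ €40.08 = 36,297.41; break-even revenue = 36,297.41 × €207.27 = €7,523,363.17.
Actual sales revenue = 97,190 × €207.27 = €20,144,571.30.
Margin of safety = (€20,144,571.30 − €7,523,363.17) ÷ €20,144,571.30 = 62.7%.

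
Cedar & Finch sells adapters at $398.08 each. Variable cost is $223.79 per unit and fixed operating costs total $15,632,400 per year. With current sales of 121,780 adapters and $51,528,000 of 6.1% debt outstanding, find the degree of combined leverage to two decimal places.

8.67

Total contribution margin = 121,780 × $174.29 = $21,225,036.20.
Subtracting fixed costs: EBIT = $21,225,036.20 − $15,632,400 = $5,592,636.20. Interest = $3,143,208.00.
DOL = $21,225,036.20 ÷ $5,592,636.20 = 3.7952; DFL = $5,592,636.20 ÷ $2,449,428.20 = 2.2832.
Combined leverage = 3.7952 × 2.2832 = 8.6652.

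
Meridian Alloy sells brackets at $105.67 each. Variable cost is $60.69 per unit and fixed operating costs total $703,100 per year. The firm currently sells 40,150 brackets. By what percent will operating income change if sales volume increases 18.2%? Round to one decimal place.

Total contribution margin = 40,150 × $44.98 = $1,805,947.00.
EBIT = $1,805,947.00 − $703,100 = $1,102,847.00.
Degree of operating leverage = $1,805,947.00 / $1,102,847.00 = 1.6375.
So EBIT moves 1.6375 × (+18.2%) = +29.8%.

+29.8%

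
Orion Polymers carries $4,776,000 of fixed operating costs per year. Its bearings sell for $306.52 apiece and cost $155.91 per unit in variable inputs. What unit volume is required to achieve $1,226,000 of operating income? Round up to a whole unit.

Unit CM = price − variable cost = $306.52 − $155.91 = $150.61.
Required volume = (fixed costs + target profit) ÷ CM = ($4,776,000 + $1,226,000) ÷ $150.61 = 39,851.27, so 39,852 bearings.

39,852 bearings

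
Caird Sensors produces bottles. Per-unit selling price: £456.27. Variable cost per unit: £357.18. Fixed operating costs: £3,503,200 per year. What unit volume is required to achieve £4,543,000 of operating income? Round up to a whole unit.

81,201 bottles

Unit CM = price − variable cost = £456.27 − £357.18 = £99.09.
Units = (FC + target) / CM = (£3,503,200 + £4,543,000) / £99.09 = 81,200.93, so 81,201 bottles.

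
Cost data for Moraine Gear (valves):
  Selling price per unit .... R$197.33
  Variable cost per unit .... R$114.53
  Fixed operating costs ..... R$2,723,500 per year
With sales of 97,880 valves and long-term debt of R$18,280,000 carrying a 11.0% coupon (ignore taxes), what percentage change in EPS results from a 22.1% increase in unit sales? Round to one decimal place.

+53.1%

Total contribution margin = 97,880 × R$82.80 = R$8,104,464.00.
Subtracting fixed costs: EBIT = R$8,104,464.00 − R$2,723,500 = R$5,380,964.00.
Interest = R$2,010,800.00, so EBIT − I = R$3,370,164.00.
Degree of combined leverage = contribution ÷ (EBIT − I) = R$8,104,464.00 ÷ R$3,370,164.00 = 2.4048.
EPS therefore changes by 2.4048 × (+22.1%) = +53.1%.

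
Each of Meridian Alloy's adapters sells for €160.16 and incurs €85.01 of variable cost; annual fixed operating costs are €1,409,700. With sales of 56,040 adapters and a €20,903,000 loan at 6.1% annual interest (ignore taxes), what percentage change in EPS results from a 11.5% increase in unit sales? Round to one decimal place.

+31.7%

Contribution at this volume is 56,040 × €75.15 = €4,211,406.00.
Subtracting fixed costs: EBIT = €4,211,406.00 − €1,409,700 = €2,801,706.00.
Interest = €1,275,083.00, so EBIT − I = €1,526,623.00.
DCL = total CM / (EBIT − I) = €4,211,406.00 / €1,526,623.00 = 2.7586.
%ΔEPS = DCL × %ΔSales = 2.7586 × +11.5% = +31.7%.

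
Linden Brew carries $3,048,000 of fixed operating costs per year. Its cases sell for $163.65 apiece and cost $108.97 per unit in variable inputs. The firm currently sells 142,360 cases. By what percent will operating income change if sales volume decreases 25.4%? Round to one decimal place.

Total contribution margin = 142,360 × $54.68 = $7,784,244.80.
Operating income = contribution − fixed costs = $7,784,244.80 − $3,048,000 = $4,736,244.80.
So DOL = total CM / EBIT = $7,784,244.80 / $4,736,244.80 = 1.6435.
%ΔEBIT = DOL × %ΔSales = 1.6435 × -25.4% = -41.7%.

-41.7%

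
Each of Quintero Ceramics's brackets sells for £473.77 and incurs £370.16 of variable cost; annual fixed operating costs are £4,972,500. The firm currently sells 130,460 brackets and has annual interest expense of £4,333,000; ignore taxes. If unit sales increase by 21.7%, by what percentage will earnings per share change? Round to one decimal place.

+69.6%

At 130,460 units, contribution = 130,460 × £103.61 = £13,516,960.60.
EBIT = £13,516,960.60 − £4,972,500 = £8,544,460.60.
Interest = £4,333,000.00, so EBIT − I = £4,211,460.60.
Degree of combined leverage = contribution ÷ (EBIT − I) = £13,516,960.60 ÷ £4,211,460.60 = 3.2096.
EPS therefore changes by 3.2096 × (+21.7%) = +69.6%.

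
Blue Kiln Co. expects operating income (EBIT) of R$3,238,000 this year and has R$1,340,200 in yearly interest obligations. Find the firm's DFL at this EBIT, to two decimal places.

Interest = R$1,340,200.00.
DFL = EBIT ÷ (EBIT − I) = R$3,238,000 ÷ (R$3,238,000 − R$1,340,200.00) = R$3,238,000 ÷ R$1,897,800.00 = 1.7062.

1.71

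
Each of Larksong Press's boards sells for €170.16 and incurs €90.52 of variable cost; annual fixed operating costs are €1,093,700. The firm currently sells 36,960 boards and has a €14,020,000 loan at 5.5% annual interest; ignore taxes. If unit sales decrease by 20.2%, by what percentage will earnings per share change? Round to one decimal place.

-55.1%

At 36,960 units, contribution = 36,960 × €79.64 = €2,943,494.40.
Subtracting fixed costs: EBIT = €2,943,494.40 − €1,093,700 = €1,849,794.40.
Interest = €771,100.00, so EBIT − I = €1,078,694.40.
DCL = total CM / (EBIT − I) = €2,943,494.40 / €1,078,694.40 = 2.7288.
EPS therefore changes by 2.7288 × (-20.2%) = -55.1%.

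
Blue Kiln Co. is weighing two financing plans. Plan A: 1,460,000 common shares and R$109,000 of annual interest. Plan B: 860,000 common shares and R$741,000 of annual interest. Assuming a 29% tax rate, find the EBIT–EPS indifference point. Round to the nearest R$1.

R$1,646,867

At indifference, (EBIT − 109,000)(1 − t)/1,460,000 = (EBIT − 741,000)(1 − t)/860,000.
The (1 − t) factor cancels: (EBIT − 109,000) × 860,000 = (EBIT − 741,000) × 1,460,000.
Solving, EBIT = (741,000·1,460,000 − 109,000·860,000) / (1,460,000 − 860,000) = 988,120,000,000 / 600,000 = 1,646,866.67.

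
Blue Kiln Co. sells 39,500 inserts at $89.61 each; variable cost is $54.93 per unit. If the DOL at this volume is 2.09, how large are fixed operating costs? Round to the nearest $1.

$714,425

At 39,500 units, contribution = 39,500 × $34.68 = $1,369,860.00.
Since DOL = CM ÷ EBIT, EBIT = $1,369,860.00 ÷ 2.09 = $655,435.41.
And FC = contribution − EBIT = $1,369,860.00 − $655,435.41 = $714,425.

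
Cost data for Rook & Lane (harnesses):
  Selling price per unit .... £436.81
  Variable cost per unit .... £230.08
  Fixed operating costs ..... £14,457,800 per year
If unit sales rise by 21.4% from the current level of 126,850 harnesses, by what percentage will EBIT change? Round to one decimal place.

At 126,850 units, contribution = 126,850 × £206.73 = £26,223,700.50.
Operating income = contribution − fixed costs = £26,223,700.50 − £14,457,800 = £11,765,900.50.
DOL = contribution ÷ EBIT = £26,223,700.50 ÷ £11,765,900.50 = 2.2288.
Operating income changes by 2.2288 × +21.4% = +47.7%.

+47.7%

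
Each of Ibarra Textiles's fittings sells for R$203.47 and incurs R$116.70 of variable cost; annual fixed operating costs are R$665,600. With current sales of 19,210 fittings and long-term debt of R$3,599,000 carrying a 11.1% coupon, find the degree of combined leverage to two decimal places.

At 19,210 units, contribution = 19,210 × R$86.77 = R$1,666,851.70.
Subtracting fixed costs: EBIT = R$1,666,851.70 − R$665,600 = R$1,001,251.70. Interest = R$399,489.00, so EBIT − I = R$601,762.70.
Degree of total leverage = total CM / (EBIT − interest) = R$1,666,851.70 / R$601,762.70 = 2.7699.

2.77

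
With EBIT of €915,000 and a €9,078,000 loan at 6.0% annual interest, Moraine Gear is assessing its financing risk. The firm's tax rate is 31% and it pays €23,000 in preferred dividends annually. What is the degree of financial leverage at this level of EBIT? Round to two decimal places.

Interest = €544,680.00.
Preferred dividends grossed up pre-tax: €23,000 / (1 − 0.31) = €33,333.33.
DFL = EBIT ÷ [EBIT − I − D_p/(1−t)] = €915,000 ÷ [€915,000 − €544,680.00 − €33,333.33] = €915,000 ÷ €336,986.67 = 2.7152.

2.72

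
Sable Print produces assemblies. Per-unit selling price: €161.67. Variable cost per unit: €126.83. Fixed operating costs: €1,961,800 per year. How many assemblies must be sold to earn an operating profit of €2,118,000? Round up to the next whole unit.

117,102 assemblies

Unit CM = price − variable cost = €161.67 − €126.83 = €34.84.
Units = (FC + target) / CM = (€1,961,800 + €2,118,000) / €34.84 = 117,101.03, so 117,102 assemblies.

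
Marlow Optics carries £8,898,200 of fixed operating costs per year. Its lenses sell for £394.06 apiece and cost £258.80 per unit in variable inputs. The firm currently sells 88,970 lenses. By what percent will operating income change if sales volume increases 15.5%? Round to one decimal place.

+59.5%

Total contribution margin = 88,970 × £135.26 = £12,034,082.20.
Subtracting fixed costs: EBIT = £12,034,082.20 − £8,898,200 = £3,135,882.20.
DOL = contribution ÷ EBIT = £12,034,082.20 ÷ £3,135,882.20 = 3.8375.
Operating income changes by 3.8375 × +15.5% = +59.5%.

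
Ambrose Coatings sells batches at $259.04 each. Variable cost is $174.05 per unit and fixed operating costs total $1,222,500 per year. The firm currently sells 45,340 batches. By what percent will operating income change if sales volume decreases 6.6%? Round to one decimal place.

Contribution at this volume is 45,340 × $84.99 = $3,853,446.60.
EBIT = $3,853,446.60 − $1,222,500 = $2,630,946.60.
DOL = contribution ÷ EBIT = $3,853,446.60 ÷ $2,630,946.60 = 1.4647.
%ΔEBIT = DOL × %ΔSales = 1.4647 × -6.6% = -9.7%.

-9.7%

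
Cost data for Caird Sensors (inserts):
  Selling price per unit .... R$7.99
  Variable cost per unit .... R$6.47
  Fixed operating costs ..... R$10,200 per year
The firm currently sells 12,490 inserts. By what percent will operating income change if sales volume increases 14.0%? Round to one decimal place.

+30.3%

At 12,490 units, contribution = 12,490 × R$1.52 = R$18,984.80.
Subtracting fixed costs: EBIT = R$18,984.80 − R$10,200 = R$8,784.80.
Degree of operating leverage = R$18,984.80 / R$8,784.80 = 2.1611.
%ΔEBIT = DOL × %ΔSales = 2.1611 × +14.0% = +30.3%.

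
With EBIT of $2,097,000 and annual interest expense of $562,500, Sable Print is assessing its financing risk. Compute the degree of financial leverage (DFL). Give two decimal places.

1.37

Interest = $562,500.00.
Degree of financial leverage = EBIT / (EBIT − interest) = $2,097,000 / $1,534,500.00 = 1.3666.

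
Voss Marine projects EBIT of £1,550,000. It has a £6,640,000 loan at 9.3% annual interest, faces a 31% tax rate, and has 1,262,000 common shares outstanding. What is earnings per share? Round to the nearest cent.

£0.51

Pre-tax income = £1,550,000 − £617,520.00 = £932,480.00.
After tax at 31%: net income = £932,480.00 × 0.69 = £643,411.20.
Per share: £643,411.20 / 1,262,000 shares = £0.51.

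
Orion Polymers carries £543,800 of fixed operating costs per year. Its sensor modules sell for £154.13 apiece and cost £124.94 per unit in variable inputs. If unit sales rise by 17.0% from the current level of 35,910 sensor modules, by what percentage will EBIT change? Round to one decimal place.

+35.3%

At 35,910 units, contribution = 35,910 × £29.19 = £1,048,212.90.
Operating income = contribution − fixed costs = £1,048,212.90 − £543,800 = £504,412.90.
So DOL = total CM / EBIT = £1,048,212.90 / £504,412.90 = 2.0781.
%ΔEBIT = DOL × %ΔSales = 2.0781 × +17.0% = +35.3%.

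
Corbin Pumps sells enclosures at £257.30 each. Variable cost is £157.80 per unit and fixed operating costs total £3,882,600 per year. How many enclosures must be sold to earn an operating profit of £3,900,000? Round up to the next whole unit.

78,218 enclosures

Unit CM = price − variable cost = £257.30 − £157.80 = £99.50.
Units = (FC + target) / CM = (£3,882,600 + £3,900,000) / £99.50 = 78,217.09, so 78,218 enclosures.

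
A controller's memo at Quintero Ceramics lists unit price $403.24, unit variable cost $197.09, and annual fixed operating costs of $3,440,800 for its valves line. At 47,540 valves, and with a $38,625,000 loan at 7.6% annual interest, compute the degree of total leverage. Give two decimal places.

2.86

At 47,540 units, contribution = 47,540 × $206.15 = $9,800,371.00.
Subtracting fixed costs: EBIT = $9,800,371.00 − $3,440,800 = $6,359,571.00. Interest = $2,935,500.00, so EBIT − I = $3,424,071.00.
DCL = contribution ÷ (EBIT − I) = $9,800,371.00 ÷ $3,424,071.00 = 2.8622.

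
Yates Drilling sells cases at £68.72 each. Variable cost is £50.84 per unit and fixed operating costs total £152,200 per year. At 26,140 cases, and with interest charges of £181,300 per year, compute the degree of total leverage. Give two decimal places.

3.49

Total contribution margin = 26,140 × £17.88 = £467,383.20.
Operating income = contribution − fixed costs = £467,383.20 − £152,200 = £315,183.20. Interest = £181,300.00.
DOL = £467,383.20 ÷ £315,183.20 = 1.4829; DFL = £315,183.20 ÷ £133,883.20 = 2.3542.
DCL = DOL × DFL = 1.4829 × 2.3542 = 3.4910.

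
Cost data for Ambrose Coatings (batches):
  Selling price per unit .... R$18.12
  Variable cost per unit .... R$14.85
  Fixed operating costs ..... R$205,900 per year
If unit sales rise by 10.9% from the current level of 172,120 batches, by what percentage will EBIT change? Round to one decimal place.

+17.2%

Total contribution margin = 172,120 × R$3.27 = R$562,832.40.
EBIT = R$562,832.40 − R$205,900 = R$356,932.40.
DOL = contribution ÷ EBIT = R$562,832.40 ÷ R$356,932.40 = 1.5769.
Operating income changes by 1.5769 × +10.9% = +17.2%.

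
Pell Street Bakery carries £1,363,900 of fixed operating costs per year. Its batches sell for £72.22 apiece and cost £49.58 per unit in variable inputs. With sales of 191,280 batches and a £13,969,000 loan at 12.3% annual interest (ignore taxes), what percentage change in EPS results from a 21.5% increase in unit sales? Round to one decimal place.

+74.6%

Contribution at this volume is 191,280 × £22.64 = £4,330,579.20.
Subtracting fixed costs: EBIT = £4,330,579.20 − £1,363,900 = £2,966,679.20.
Interest = £1,718,187.00, so EBIT − I = £1,248,492.20.
DCL = total CM / (EBIT − I) = £4,330,579.20 / £1,248,492.20 = 3.4686.
%ΔEPS = DCL × %ΔSales = 3.4686 × +21.5% = +74.6%.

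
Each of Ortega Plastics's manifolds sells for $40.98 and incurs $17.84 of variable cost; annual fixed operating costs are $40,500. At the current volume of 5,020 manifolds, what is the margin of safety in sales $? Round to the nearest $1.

$133,996

Contribution margin per unit = $40.98 − $17.84 = $23.14. Break-even units = $40,500 ÷ $23.14 = 1,750.22; break-even revenue = 1,750.22 × $40.98 = $71,723.85.
Actual sales revenue = 5,020 × $40.98 = $205,719.60.
Margin of safety = $205,719.60 − $71,723.85 = $133,996.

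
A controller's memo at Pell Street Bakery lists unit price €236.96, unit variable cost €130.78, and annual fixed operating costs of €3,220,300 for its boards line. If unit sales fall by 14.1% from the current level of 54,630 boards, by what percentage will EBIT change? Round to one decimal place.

-31.7%

Contribution at this volume is 54,630 × €106.18 = €5,800,613.40.
Operating income = contribution − fixed costs = €5,800,613.40 − €3,220,300 = €2,580,313.40.
DOL = contribution ÷ EBIT = €5,800,613.40 ÷ €2,580,313.40 = 2.2480.
%ΔEBIT = DOL × %ΔSales = 2.2480 × -14.1% = -31.7%.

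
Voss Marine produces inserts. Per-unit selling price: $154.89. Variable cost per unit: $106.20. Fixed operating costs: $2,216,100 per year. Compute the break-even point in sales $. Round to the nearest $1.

CM per unit = $154.89 − $106.20 = $48.69; CM ratio = $48.69 / $154.89 = 0.3144.
Break-even revenue = fixed costs × price ÷ CM = $2,216,100 × $154.89 ÷ $48.69 = $7,049,738.

$7,049,738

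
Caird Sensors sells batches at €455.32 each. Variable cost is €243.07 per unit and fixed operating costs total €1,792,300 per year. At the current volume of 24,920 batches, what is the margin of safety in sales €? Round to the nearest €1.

Each unit contributes €455.32 − €243.07 = €212.25. Break-even units = €1,792,300 ÷ €212.25 = 8,444.29; break-even revenue = 8,444.29 × €455.32 = €3,844,852.94.
Actual sales revenue = 24,920 × €455.32 = €11,346,574.40.
Margin of safety = €11,346,574.40 − €3,844,852.94 = €7,501,721.

€7,501,721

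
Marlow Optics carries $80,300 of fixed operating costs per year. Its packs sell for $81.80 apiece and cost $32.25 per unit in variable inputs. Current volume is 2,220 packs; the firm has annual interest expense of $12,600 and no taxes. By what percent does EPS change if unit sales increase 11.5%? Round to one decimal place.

At 2,220 units, contribution = 2,220 × $49.55 = $110,001.00.
Subtracting fixed costs: EBIT = $110,001.00 − $80,300 = $29,701.00.
After interest of $12,600.00, pre-tax earnings = $17,101.00.
DCL = total CM / (EBIT − I) = $110,001.00 / $17,101.00 = 6.4324.
%ΔEPS = DCL × %ΔSales = 6.4324 × +11.5% = +74.0%.

+74.0%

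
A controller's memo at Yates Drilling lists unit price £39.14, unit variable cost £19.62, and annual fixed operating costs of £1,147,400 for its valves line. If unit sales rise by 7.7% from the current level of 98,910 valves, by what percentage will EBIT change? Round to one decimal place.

At 98,910 units, contribution = 98,910 × £19.52 = £1,930,723.20.
Operating income = contribution − fixed costs = £1,930,723.20 − £1,147,400 = £783,323.20.
So DOL = total CM / EBIT = £1,930,723.20 / £783,323.20 = 2.4648.
So EBIT moves 2.4648 × (+7.7%) = +19.0%.

+19.0%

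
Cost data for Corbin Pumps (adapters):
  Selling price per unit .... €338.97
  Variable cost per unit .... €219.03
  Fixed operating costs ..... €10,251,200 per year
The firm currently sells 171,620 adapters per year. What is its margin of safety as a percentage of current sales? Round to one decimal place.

Unit CM = price − variable cost = €338.97 − €219.03 = €119.94. Break-even units = €10,251,200 ÷ €119.94 = 85,469.40; break-even revenue = 85,469.40 × €338.97 = €28,971,562.98.
Current sales = 171,620 × €338.97 = €58,174,031.40.
Margin of safety = (€58,174,031.40 − €28,971,562.98) ÷ €58,174,031.40 = 50.2%.

50.2%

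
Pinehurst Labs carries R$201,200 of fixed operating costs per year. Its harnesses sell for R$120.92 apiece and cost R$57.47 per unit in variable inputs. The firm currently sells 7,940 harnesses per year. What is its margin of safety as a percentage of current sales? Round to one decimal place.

Unit CM = price − variable cost = R$120.92 − R$57.47 = R$63.45. Break-even units = R$201,200 ÷ R$63.45 = 3,171.00; break-even revenue = 3,171.00 × R$120.92 = R$383,437.42.
Current sales = 7,940 × R$120.92 = R$960,104.80.
Margin of safety = (R$960,104.80 − R$383,437.42) ÷ R$960,104.80 = 60.1%.

60.1%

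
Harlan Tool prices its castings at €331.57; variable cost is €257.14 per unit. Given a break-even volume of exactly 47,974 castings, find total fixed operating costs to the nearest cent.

Contribution margin per unit = €331.57 − €257.14 = €74.43.
Fixed costs = break-even units × CM = 47,974 × €74.43 = €3,570,704.82.

€3,570,704.82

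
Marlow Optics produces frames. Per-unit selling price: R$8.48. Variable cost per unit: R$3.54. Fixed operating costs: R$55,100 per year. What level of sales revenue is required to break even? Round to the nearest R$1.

R$94,585

Contribution margin per unit = R$8.48 − R$3.54 = R$4.94, a CM ratio of R$4.94 ÷ R$8.48 = 0.5825.
Break-even sales = FC ÷ CM ratio = R$55,100 × R$8.48 / R$4.94 = R$94,585.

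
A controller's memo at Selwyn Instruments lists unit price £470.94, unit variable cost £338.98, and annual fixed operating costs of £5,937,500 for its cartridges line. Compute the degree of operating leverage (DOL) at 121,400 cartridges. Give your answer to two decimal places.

At 121,400 units, contribution = 121,400 × £131.96 = £16,019,944.00.
Operating income = contribution − fixed costs = £16,019,944.00 − £5,937,500 = £10,082,444.00.
DOL = contribution ÷ EBIT = £16,019,944.00 ÷ £10,082,444.00 = 1.5889.

1.59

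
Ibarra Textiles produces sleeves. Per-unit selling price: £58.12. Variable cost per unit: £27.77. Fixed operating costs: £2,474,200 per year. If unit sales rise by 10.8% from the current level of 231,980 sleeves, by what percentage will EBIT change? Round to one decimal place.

+16.7%

Total contribution margin = 231,980 × £30.35 = £7,040,593.00.
Subtracting fixed costs: EBIT = £7,040,593.00 − £2,474,200 = £4,566,393.00.
So DOL = total CM / EBIT = £7,040,593.00 / £4,566,393.00 = 1.5418.
Operating income changes by 1.5418 × +10.8% = +16.7%.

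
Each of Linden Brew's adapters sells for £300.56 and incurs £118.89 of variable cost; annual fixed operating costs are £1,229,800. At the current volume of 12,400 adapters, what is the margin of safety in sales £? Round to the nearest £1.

Contribution margin per unit = £300.56 − £118.89 = £181.67. Break-even units = £1,229,800 ÷ £181.67 = 6,769.42; break-even revenue = 6,769.42 × £300.56 = £2,034,616.00.
Actual sales revenue = 12,400 × £300.56 = £3,726,944.00.
Margin of safety = £3,726,944.00 − £2,034,616.00 = £1,692,328.

£1,692,328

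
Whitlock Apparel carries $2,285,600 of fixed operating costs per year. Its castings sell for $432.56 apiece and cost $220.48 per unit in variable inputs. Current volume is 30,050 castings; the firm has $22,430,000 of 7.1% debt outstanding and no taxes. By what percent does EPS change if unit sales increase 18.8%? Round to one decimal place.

At 30,050 units, contribution = 30,050 × $212.08 = $6,373,004.00.
Operating income = contribution − fixed costs = $6,373,004.00 − $2,285,600 = $4,087,404.00.
After interest of $1,592,530.00, pre-tax earnings = $2,494,874.00.
Degree of combined leverage = contribution ÷ (EBIT − I) = $6,373,004.00 ÷ $2,494,874.00 = 2.5544.
%ΔEPS = DCL × %ΔSales = 2.5544 × +18.8% = +48.0%.

+48.0%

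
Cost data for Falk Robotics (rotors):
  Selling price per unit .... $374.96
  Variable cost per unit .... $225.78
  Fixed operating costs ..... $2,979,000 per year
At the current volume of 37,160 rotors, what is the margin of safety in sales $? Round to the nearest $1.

$6,445,876

Unit CM = price − variable cost = $374.96 − $225.78 = $149.18. Break-even units = $2,979,000 ÷ $149.18 = 19,969.16; break-even revenue = 19,969.16 × $374.96 = $7,487,638.02.
Current sales = 37,160 × $374.96 = $13,933,513.60.
Margin of safety = $13,933,513.60 − $7,487,638.02 = $6,445,876.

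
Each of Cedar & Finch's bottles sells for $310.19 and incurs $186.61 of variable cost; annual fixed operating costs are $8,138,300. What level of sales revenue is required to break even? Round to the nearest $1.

Contribution margin per unit = $310.19 − $186.61 = $123.58, a CM ratio of $123.58 ÷ $310.19 = 0.3984.
Break-even revenue = fixed costs × price ÷ CM = $8,138,300 × $310.19 ÷ $123.58 = $20,427,410.

$20,427,410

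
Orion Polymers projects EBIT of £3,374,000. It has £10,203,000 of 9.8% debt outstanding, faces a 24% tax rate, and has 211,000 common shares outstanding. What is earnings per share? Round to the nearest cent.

Pre-tax income = £3,374,000 − £999,894.00 = £2,374,106.00.
Net income = £2,374,106.00 × (1 − 0.24) = £1,804,320.56.
EPS = £1,804,320.56 ÷ 211,000 = £8.55.

£8.55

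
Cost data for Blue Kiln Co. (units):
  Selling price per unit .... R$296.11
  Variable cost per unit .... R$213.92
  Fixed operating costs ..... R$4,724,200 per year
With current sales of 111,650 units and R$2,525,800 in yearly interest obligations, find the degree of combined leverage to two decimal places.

4.76

At 111,650 units, contribution = 111,650 × R$82.19 = R$9,176,513.50.
EBIT = R$9,176,513.50 − R$4,724,200 = R$4,452,313.50. Interest = R$2,525,800.00.
DOL = R$9,176,513.50 ÷ R$4,452,313.50 = 2.0611; DFL = R$4,452,313.50 ÷ R$1,926,513.50 = 2.3111.
Combined leverage = 2.0611 × 2.3111 = 4.7634.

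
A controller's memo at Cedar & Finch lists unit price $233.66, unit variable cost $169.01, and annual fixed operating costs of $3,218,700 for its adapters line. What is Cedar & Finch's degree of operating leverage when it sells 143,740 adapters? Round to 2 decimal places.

1.53

Contribution at this volume is 143,740 × $64.65 = $9,292,791.00.
EBIT = $9,292,791.00 − $3,218,700 = $6,074,091.00.
Degree of operating leverage = $9,292,791.00 / $6,074,091.00 = 1.5299.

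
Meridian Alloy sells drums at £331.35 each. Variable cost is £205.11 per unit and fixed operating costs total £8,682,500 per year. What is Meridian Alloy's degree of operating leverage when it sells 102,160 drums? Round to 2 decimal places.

3.06

Total contribution margin = 102,160 × £126.24 = £12,896,678.40.
EBIT = £12,896,678.40 − £8,682,500 = £4,214,178.40.
DOL = contribution ÷ EBIT = £12,896,678.40 ÷ £4,214,178.40 = 3.0603.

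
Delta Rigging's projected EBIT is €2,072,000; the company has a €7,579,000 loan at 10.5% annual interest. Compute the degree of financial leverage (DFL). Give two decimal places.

Annual interest charges come to €795,795.00.
Degree of financial leverage = EBIT / (EBIT − interest) = €2,072,000 / €1,276,205.00 = 1.6236.

1.62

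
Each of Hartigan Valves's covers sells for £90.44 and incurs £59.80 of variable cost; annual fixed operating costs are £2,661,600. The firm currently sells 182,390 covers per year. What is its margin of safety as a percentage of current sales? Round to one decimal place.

Contribution margin per unit = £90.44 − £59.80 = £30.64. Break-even units = £2,661,600 ÷ £30.64 = 86,866.84; break-even revenue = 86,866.84 × £90.44 = £7,856,237.08.
Current sales = 182,390 × £90.44 = £16,495,351.60.
Margin of safety = (£16,495,351.60 − £7,856,237.08) ÷ £16,495,351.60 = 52.4%.

52.4%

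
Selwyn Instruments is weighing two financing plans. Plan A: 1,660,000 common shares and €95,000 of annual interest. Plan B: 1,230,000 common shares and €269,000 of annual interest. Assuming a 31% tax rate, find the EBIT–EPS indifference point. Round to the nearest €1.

Set EPS_A = EPS_B: (EBIT − €95,000)(1 − 0.31) ÷ 1,660,000 = (EBIT − €269,000)(1 − 0.31) ÷ 1,230,000.
The (1 − t) factor cancels: (EBIT − 95,000) × 1,230,000 = (EBIT − 269,000) × 1,660,000.
Solving, EBIT = (269,000·1,660,000 − 95,000·1,230,000) / (1,660,000 − 1,230,000) = 329,690,000,000 / 430,000 = 766,720.93.

€766,721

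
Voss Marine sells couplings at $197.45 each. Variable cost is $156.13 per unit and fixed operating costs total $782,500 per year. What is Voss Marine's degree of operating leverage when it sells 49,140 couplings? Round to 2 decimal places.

Total contribution margin = 49,140 × $41.32 = $2,030,464.80.
Subtracting fixed costs: EBIT = $2,030,464.80 − $782,500 = $1,247,964.80.
So DOL = total CM / EBIT = $2,030,464.80 / $1,247,964.80 = 1.6270.

1.63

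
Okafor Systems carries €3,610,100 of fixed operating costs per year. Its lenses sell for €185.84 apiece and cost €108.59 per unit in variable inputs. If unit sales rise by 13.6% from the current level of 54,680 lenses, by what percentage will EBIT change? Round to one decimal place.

Total contribution margin = 54,680 × €77.25 = €4,224,030.00.
EBIT = €4,224,030.00 − €3,610,100 = €613,930.00.
DOL = contribution ÷ EBIT = €4,224,030.00 ÷ €613,930.00 = 6.8803.
So EBIT moves 6.8803 × (+13.6%) = +93.6%.

+93.6%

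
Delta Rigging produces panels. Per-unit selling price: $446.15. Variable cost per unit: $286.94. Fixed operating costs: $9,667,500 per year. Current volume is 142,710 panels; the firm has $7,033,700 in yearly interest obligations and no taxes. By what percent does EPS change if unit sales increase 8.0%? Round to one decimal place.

At 142,710 units, contribution = 142,710 × $159.21 = $22,720,859.10.
Operating income = contribution − fixed costs = $22,720,859.10 − $9,667,500 = $13,053,359.10.
Interest = $7,033,700.00, so EBIT − I = $6,019,659.10.
Degree of combined leverage = contribution ÷ (EBIT − I) = $22,720,859.10 ÷ $6,019,659.10 = 3.7744.
EPS therefore changes by 3.7744 × (+8.0%) = +30.2%.

+30.2%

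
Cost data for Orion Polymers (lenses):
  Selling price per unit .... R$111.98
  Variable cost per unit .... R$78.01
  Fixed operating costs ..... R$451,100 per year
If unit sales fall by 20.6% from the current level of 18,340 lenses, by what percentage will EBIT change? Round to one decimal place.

Contribution at this volume is 18,340 × R$33.97 = R$623,009.80.
Subtracting fixed costs: EBIT = R$623,009.80 − R$451,100 = R$171,909.80.
DOL = contribution ÷ EBIT = R$623,009.80 ÷ R$171,909.80 = 3.6241.
%ΔEBIT = DOL × %ΔSales = 3.6241 × -20.6% = -74.7%.

-74.7%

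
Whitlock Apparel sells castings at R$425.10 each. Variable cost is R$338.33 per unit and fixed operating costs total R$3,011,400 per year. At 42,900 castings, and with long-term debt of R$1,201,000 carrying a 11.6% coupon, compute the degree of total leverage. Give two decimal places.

6.51

Contribution at this volume is 42,900 × R$86.77 = R$3,722,433.00.
Operating income = contribution − fixed costs = R$3,722,433.00 − R$3,011,400 = R$711,033.00. Interest = R$139,316.00, so EBIT − I = R$571,717.00.
Degree of total leverage = total CM / (EBIT − interest) = R$3,722,433.00 / R$571,717.00 = 6.5110.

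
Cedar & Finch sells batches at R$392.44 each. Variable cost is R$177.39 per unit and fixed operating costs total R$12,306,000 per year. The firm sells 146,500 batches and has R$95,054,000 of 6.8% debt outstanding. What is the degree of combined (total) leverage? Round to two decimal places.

Contribution at this volume is 146,500 × R$215.05 = R$31,504,825.00.
Subtracting fixed costs: EBIT = R$31,504,825.00 − R$12,306,000 = R$19,198,825.00. Interest = R$6,463,672.00, so EBIT − I = R$12,735,153.00.
DCL = contribution ÷ (EBIT − I) = R$31,504,825.00 ÷ R$12,735,153.00 = 2.4738.

2.47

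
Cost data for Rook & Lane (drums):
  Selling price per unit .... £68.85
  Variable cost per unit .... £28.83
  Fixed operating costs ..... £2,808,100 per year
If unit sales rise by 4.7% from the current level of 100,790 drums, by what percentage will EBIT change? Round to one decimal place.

Contribution at this volume is 100,790 × £40.02 = £4,033,615.80.
Subtracting fixed costs: EBIT = £4,033,615.80 − £2,808,100 = £1,225,515.80.
DOL = contribution ÷ EBIT = £4,033,615.80 ÷ £1,225,515.80 = 3.2914.
%ΔEBIT = DOL × %ΔSales = 3.2914 × +4.7% = +15.5%.

+15.5%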